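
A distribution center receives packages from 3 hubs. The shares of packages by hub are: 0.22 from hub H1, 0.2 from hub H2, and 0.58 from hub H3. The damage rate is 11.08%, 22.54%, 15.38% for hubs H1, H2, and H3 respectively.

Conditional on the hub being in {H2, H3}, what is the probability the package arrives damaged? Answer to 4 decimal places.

0.1722

Let S = {H2, H3}.
P(S) = 0.2 + 0.58 = 0.78.
P(D ∩ S) = 0.2254·0.2 + 0.1538·0.58 = 0.04508 + 0.089204 = 0.134284.
P(D | S) = 0.134284 / 0.78 = 0.172159…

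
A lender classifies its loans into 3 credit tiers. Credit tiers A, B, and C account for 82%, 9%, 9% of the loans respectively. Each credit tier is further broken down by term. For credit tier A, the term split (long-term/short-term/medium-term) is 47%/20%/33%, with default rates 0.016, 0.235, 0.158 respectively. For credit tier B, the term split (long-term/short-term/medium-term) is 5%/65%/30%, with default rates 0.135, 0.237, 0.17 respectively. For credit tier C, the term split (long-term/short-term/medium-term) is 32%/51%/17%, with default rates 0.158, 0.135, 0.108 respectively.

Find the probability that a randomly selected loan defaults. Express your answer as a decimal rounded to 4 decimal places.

P(D|A) = 0.47·0.016 + 0.2·0.235 + 0.33·0.158 = 0.00752 + 0.047 + 0.05214 = 0.10666
P(D|B) = 0.05·0.135 + 0.65·0.237 + 0.3·0.17 = 0.00675 + 0.15405 + 0.051 = 0.2118
P(D|C) = 0.32·0.158 + 0.51·0.135 + 0.17·0.108 = 0.05056 + 0.06885 + 0.01836 = 0.13777
Then overall,
P(D) = 0.82·0.10666 + 0.09·0.2118 + 0.09·0.13777
      = 0.0874612 + 0.019062 + 0.0123993 = 0.1189225

P(D) ≈ 0.1189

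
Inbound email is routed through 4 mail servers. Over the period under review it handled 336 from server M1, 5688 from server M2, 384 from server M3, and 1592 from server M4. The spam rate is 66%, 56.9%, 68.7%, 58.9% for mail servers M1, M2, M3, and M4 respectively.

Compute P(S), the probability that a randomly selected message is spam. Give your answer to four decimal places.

Total: 336 + 5688 + 384 + 1592 = 8000.
P(M1) = 336/8000 = 0.042. P(M2) = 5688/8000 = 0.711. P(M3) = 384/8000 = 0.048. P(M4) = 1592/8000 = 0.199.
P(S) = P(S|M1)·P(M1) + P(S|M2)·P(M2) + P(S|M3)·P(M3) + P(S|M4)·P(M4)
      = 0.66·0.042 + 0.569·0.711 + 0.687·0.048 + 0.589·0.199
      = 0.02772 + 0.404559 + 0.032976 + 0.117211 = 0.582466

P(S) ≈ 0.5825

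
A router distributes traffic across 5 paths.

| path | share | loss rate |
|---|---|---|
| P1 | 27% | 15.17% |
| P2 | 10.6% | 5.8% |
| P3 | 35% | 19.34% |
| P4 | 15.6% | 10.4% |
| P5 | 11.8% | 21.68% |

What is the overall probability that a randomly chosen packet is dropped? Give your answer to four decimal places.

Summing over the partition,
P(L) = P(L|P1)·P(P1) + P(L|P2)·P(P2) + P(L|P3)·P(P3) + P(L|P4)·P(P4) + P(L|P5)·P(P5)
      = 0.1517·0.27 + 0.058·0.106 + 0.1934·0.35 + 0.104·0.156 + 0.2168·0.118
      = 0.040959 + 0.006148 + 0.06769 + 0.016224 + 0.0255824 = 0.1566034

P(L) ≈ 0.1566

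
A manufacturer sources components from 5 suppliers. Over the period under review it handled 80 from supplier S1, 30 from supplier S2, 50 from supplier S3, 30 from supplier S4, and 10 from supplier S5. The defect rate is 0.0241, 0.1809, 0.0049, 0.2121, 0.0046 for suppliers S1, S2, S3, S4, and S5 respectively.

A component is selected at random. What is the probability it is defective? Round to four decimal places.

Total: 80 + 30 + 50 + 30 + 10 = 200.
P(S1) = 80/200 = 0.4. P(S2) = 30/200 = 0.15. P(S3) = 50/200 = 0.25. P(S4) = 30/200 = 0.15. P(S5) = 10/200 = 0.05.
Summing over the partition,
P(D) = P(D|S1)·P(S1) + P(D|S2)·P(S2) + P(D|S3)·P(S3) + P(D|S4)·P(S4) + P(D|S5)·P(S5)
      = 0.0241·0.4 + 0.1809·0.15 + 0.0049·0.25 + 0.2121·0.15 + 0.0046·0.05
      = 0.00964 + 0.027135 + 0.001225 + 0.031815 + 0.00023 = 0.070045

P(D) ≈ 0.0700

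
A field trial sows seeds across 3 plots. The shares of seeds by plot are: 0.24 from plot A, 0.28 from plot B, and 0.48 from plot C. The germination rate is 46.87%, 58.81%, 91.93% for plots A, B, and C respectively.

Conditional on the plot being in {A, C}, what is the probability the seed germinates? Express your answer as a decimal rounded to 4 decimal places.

0.7691

Let S = {A, C}.
P(S) = 0.24 + 0.48 = 0.72.
P(G ∩ S) = 0.4687·0.24 + 0.9193·0.48 = 0.112488 + 0.441264 = 0.553752.
P(G | S) = 0.553752 / 0.72 = 0.769100…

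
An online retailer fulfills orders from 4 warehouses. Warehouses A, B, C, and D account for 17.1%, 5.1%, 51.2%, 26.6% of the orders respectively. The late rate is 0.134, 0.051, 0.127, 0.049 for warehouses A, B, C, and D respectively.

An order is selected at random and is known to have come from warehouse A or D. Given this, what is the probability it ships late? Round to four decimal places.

0.0823

Let S = {A, D}.
P(S) = 0.171 + 0.266 = 0.437.
P(L ∩ S) = 0.134·0.171 + 0.049·0.266 = 0.022914 + 0.013034 = 0.035948.
P(L | S) = 0.035948 / 0.437 = 0.082261…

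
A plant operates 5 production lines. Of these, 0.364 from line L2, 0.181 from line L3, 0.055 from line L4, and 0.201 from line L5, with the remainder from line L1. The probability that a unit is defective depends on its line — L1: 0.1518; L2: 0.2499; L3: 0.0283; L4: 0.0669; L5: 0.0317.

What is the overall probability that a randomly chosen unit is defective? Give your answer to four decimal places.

0.1363

P(L1) = 1 − (0.364 + 0.181 + 0.055 + 0.201) = 0.199.
By the law of total probability,
P(D) = P(D|L1)·P(L1) + P(D|L2)·P(L2) + P(D|L3)·P(L3) + P(D|L4)·P(L4) + P(D|L5)·P(L5)
      = 0.1518·0.199 + 0.2499·0.364 + 0.0283·0.181 + 0.0669·0.055 + 0.0317·0.201
      = 0.0302082 + 0.0909636 + 0.0051223 + 0.0036795 + 0.0063717 = 0.1363453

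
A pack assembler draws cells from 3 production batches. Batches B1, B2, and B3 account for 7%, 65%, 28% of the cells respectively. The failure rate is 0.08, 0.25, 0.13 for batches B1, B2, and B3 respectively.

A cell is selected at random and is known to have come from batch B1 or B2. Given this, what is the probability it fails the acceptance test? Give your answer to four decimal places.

0.2335

Let S = {B1, B2}.
P(S) = 0.07 + 0.65 = 0.72.
P(F ∩ S) = 0.08·0.07 + 0.25·0.65 = 0.0056 + 0.1625 = 0.1681.
P(F | S) = 0.1681 / 0.72 = 0.233472…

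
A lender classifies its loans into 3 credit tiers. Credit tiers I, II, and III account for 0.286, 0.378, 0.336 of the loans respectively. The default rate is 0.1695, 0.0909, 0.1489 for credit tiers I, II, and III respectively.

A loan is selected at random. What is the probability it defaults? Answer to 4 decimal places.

0.1329

P(D) = P(D|I)·P(I) + P(D|II)·P(II) + P(D|III)·P(III)
      = 0.1695·0.286 + 0.0909·0.378 + 0.1489·0.336
      = 0.048477 + 0.0343602 + 0.0500304 = 0.1328676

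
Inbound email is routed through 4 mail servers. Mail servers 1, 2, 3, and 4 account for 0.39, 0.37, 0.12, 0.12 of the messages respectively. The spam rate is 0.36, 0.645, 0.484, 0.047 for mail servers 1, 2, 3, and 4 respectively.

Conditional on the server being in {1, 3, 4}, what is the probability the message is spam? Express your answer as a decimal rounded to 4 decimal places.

0.3240

Let J = {1, 3, 4}.
P(J) = 0.39 + 0.12 + 0.12 = 0.63.
P(S ∩ J) = 0.36·0.39 + 0.484·0.12 + 0.047·0.12 = 0.1404 + 0.05808 + 0.00564 = 0.20412.
P(S | J) = 0.20412 / 0.63 = 0.324000…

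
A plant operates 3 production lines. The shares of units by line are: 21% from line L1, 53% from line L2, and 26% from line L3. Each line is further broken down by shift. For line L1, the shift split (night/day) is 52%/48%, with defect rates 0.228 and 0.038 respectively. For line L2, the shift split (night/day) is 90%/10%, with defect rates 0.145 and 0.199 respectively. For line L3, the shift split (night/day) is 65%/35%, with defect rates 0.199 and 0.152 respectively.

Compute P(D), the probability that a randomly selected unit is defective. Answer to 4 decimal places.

P(D|L1) = 0.52·0.228 + 0.48·0.038 = 0.11856 + 0.01824 = 0.1368
P(D|L2) = 0.9·0.145 + 0.1·0.199 = 0.1305 + 0.0199 = 0.1504
P(D|L3) = 0.65·0.199 + 0.35·0.152 = 0.12935 + 0.0532 = 0.18255
Then overall,
P(D) = 0.21·0.1368 + 0.53·0.1504 + 0.26·0.18255
      = 0.028728 + 0.079712 + 0.047463 = 0.155903

P(D) ≈ 0.1559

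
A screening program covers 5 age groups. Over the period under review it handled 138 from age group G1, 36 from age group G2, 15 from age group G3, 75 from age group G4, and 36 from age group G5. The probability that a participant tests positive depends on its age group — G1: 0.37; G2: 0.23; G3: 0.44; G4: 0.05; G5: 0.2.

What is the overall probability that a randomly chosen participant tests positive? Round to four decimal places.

P(T) ≈ 0.2563

Total: 138 + 36 + 15 + 75 + 36 = 300.
P(G1) = 138/300 = 0.46. P(G2) = 36/300 = 0.12. P(G3) = 15/300 = 0.05. P(G4) = 75/300 = 0.25. P(G5) = 36/300 = 0.12.
Using total probability over the partition,
P(T) = P(T|G1)·P(G1) + P(T|G2)·P(G2) + P(T|G3)·P(G3) + P(T|G4)·P(G4) + P(T|G5)·P(G5)
      = 0.37·0.46 + 0.23·0.12 + 0.44·0.05 + 0.05·0.25 + 0.2·0.12
      = 0.1702 + 0.0276 + 0.022 + 0.0125 + 0.024 = 0.2563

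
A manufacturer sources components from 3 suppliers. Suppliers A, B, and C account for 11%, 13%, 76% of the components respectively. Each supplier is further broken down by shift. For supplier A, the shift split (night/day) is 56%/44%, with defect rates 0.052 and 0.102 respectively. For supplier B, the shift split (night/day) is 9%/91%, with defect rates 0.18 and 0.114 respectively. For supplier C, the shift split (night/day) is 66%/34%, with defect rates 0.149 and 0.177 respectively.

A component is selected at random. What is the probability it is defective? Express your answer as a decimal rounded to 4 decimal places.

0.1442

P(D|A) = 0.56·0.052 + 0.44·0.102 = 0.02912 + 0.04488 = 0.074
P(D|B) = 0.09·0.18 + 0.91·0.114 = 0.0162 + 0.10374 = 0.11994
P(D|C) = 0.66·0.149 + 0.34·0.177 = 0.09834 + 0.06018 = 0.15852
Then overall,
P(D) = 0.11·0.074 + 0.13·0.11994 + 0.76·0.15852
      = 0.00814 + 0.0155922 + 0.1204752 = 0.1442074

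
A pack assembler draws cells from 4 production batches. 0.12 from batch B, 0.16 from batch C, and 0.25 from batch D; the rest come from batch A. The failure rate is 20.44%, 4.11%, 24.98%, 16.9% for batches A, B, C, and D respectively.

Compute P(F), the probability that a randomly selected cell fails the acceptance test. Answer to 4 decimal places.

P(F) ≈ 0.1832

P(A) = 1 − (0.12 + 0.16 + 0.25) = 0.47.
P(F) = P(F|A)·P(A) + P(F|B)·P(B) + P(F|C)·P(C) + P(F|D)·P(D)
      = 0.2044·0.47 + 0.0411·0.12 + 0.2498·0.16 + 0.169·0.25
      = 0.096068 + 0.004932 + 0.039968 + 0.04225 = 0.183218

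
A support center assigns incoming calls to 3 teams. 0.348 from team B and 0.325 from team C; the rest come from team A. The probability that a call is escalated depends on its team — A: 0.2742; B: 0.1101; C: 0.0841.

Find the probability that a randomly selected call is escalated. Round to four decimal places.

P(A) = 1 − (0.348 + 0.325) = 0.327.
By the law of total probability,
P(E) = P(E|A)·P(A) + P(E|B)·P(B) + P(E|C)·P(C)
      = 0.2742·0.327 + 0.1101·0.348 + 0.0841·0.325
      = 0.0896634 + 0.0383148 + 0.0273325 = 0.1553107

0.1553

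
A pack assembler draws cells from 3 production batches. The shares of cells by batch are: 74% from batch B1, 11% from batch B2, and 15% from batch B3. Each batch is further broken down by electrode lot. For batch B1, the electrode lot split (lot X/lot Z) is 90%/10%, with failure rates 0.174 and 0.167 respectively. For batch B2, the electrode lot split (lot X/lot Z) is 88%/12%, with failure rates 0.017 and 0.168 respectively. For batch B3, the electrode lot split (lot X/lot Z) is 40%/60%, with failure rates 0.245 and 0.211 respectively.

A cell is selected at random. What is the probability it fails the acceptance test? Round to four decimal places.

P(F|B1) = 0.9·0.174 + 0.1·0.167 = 0.1566 + 0.0167 = 0.1733
P(F|B2) = 0.88·0.017 + 0.12·0.168 = 0.01496 + 0.02016 = 0.03512
P(F|B3) = 0.4·0.245 + 0.6·0.211 = 0.098 + 0.1266 = 0.2246
Then overall,
P(F) = 0.74·0.1733 + 0.11·0.03512 + 0.15·0.2246
      = 0.128242 + 0.0038632 + 0.03369 = 0.1657952

P(F) ≈ 0.1658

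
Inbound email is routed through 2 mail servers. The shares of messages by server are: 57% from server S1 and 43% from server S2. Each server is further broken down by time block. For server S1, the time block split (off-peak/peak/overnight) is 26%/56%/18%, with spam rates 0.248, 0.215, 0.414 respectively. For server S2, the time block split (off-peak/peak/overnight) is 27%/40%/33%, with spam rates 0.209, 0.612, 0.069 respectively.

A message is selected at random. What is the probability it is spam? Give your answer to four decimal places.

P(S|S1) = 0.26·0.248 + 0.56·0.215 + 0.18·0.414 = 0.06448 + 0.1204 + 0.07452 = 0.2594
P(S|S2) = 0.27·0.209 + 0.4·0.612 + 0.33·0.069 = 0.05643 + 0.2448 + 0.02277 = 0.324
Then overall,
P(S) = 0.57·0.2594 + 0.43·0.324
      = 0.147858 + 0.13932 = 0.287178

P(S) ≈ 0.2872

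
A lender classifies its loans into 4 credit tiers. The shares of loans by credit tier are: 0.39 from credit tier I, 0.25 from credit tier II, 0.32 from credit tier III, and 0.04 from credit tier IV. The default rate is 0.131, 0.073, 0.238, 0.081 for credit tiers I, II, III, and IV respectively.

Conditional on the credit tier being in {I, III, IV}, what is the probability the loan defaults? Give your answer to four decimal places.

0.1740

Let S = {I, III, IV}.
P(S) = 0.39 + 0.32 + 0.04 = 0.75.
P(D ∩ S) = 0.131·0.39 + 0.238·0.32 + 0.081·0.04 = 0.05109 + 0.07616 + 0.00324 = 0.13049.
P(D | S) = 0.13049 / 0.75 = 0.173987…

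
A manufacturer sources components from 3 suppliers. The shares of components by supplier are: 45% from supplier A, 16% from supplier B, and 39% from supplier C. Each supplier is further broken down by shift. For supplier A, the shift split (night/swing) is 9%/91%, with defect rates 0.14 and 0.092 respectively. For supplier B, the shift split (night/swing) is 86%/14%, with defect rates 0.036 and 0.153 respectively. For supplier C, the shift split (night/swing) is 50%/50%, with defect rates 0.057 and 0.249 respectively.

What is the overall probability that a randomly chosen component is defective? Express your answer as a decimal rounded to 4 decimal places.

P(D) ≈ 0.1114

P(D|A) = 0.09·0.14 + 0.91·0.092 = 0.0126 + 0.08372 = 0.09632
P(D|B) = 0.86·0.036 + 0.14·0.153 = 0.03096 + 0.02142 = 0.05238
P(D|C) = 0.5·0.057 + 0.5·0.249 = 0.0285 + 0.1245 = 0.153
Then overall,
P(D) = 0.45·0.09632 + 0.16·0.05238 + 0.39·0.153
      = 0.043344 + 0.0083808 + 0.05967 = 0.1113948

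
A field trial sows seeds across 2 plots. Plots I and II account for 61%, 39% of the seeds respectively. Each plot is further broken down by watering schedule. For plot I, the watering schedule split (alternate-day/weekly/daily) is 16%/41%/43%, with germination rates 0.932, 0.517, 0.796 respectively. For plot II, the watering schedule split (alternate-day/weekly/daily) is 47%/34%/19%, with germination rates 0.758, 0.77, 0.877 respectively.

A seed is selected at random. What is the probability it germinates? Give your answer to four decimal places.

P(G|I) = 0.16·0.932 + 0.41·0.517 + 0.43·0.796 = 0.14912 + 0.21197 + 0.34228 = 0.70337
P(G|II) = 0.47·0.758 + 0.34·0.77 + 0.19·0.877 = 0.35626 + 0.2618 + 0.16663 = 0.78469
By total probability over the outer partition,
P(G) = 0.61·0.70337 + 0.39·0.78469
      = 0.4290557 + 0.3060291 = 0.7350848

P(G) ≈ 0.7351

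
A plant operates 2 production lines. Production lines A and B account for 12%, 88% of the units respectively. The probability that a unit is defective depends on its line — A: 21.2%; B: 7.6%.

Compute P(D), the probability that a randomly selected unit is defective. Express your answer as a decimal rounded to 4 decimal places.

P(D) ≈ 0.0923

Using total probability over the partition,
P(D) = P(D|A)·P(A) + P(D|B)·P(B)
      = 0.212·0.12 + 0.076·0.88
      = 0.02544 + 0.06688 = 0.09232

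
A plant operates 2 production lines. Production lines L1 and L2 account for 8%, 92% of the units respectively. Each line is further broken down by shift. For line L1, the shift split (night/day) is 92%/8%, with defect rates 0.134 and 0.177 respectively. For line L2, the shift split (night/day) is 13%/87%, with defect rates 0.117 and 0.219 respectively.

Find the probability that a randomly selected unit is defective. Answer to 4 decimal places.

P(D|L1) = 0.92·0.134 + 0.08·0.177 = 0.12328 + 0.01416 = 0.13744
P(D|L2) = 0.13·0.117 + 0.87·0.219 = 0.01521 + 0.19053 = 0.20574
Then overall,
P(D) = 0.08·0.13744 + 0.92·0.20574
      = 0.0109952 + 0.1892808 = 0.200276

0.2003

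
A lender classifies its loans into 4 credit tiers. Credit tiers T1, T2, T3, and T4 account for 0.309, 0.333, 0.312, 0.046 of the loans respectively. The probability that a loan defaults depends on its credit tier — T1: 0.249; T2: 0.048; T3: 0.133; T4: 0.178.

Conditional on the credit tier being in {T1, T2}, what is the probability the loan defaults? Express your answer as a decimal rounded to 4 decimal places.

Let S = {T1, T2}.
P(S) = 0.309 + 0.333 = 0.642.
P(D ∩ S) = 0.249·0.309 + 0.048·0.333 = 0.076941 + 0.015984 = 0.092925.
P(D | S) = 0.092925 / 0.642 = 0.144743…

P(D|S) ≈ 0.1447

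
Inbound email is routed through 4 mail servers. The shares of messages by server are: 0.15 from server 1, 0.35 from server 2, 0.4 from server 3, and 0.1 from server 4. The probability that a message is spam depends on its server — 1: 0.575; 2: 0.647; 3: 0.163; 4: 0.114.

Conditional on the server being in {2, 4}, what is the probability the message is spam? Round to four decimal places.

Let J = {2, 4}.
P(J) = 0.35 + 0.1 = 0.45.
P(S ∩ J) = 0.647·0.35 + 0.114·0.1 = 0.22645 + 0.0114 = 0.23785.
P(S | J) = 0.23785 / 0.45 = 0.528556…

0.5286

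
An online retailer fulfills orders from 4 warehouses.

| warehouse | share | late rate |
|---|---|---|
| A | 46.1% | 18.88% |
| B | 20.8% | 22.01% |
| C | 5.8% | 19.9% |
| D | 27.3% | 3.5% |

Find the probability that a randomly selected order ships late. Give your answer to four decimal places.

P(L) = P(L|A)·P(A) + P(L|B)·P(B) + P(L|C)·P(C) + P(L|D)·P(D)
      = 0.1888·0.461 + 0.2201·0.208 + 0.199·0.058 + 0.035·0.273
      = 0.0870368 + 0.0457808 + 0.011542 + 0.009555 = 0.1539146

0.1539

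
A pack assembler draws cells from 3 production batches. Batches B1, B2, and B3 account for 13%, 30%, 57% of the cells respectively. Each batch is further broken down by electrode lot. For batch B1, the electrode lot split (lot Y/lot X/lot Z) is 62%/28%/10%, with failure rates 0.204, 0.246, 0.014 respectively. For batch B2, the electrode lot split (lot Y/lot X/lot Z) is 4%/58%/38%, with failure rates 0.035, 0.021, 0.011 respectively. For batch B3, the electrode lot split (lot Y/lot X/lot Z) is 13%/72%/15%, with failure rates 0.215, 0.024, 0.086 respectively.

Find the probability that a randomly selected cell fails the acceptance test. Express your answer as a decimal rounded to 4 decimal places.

P(F) ≈ 0.0640

P(F|B1) = 0.62·0.204 + 0.28·0.246 + 0.1·0.014 = 0.12648 + 0.06888 + 0.0014 = 0.19676
P(F|B2) = 0.04·0.035 + 0.58·0.021 + 0.38·0.011 = 0.0014 + 0.01218 + 0.00418 = 0.01776
P(F|B3) = 0.13·0.215 + 0.72·0.024 + 0.15·0.086 = 0.02795 + 0.01728 + 0.0129 = 0.05813
By total probability over the outer partition,
P(F) = 0.13·0.19676 + 0.3·0.01776 + 0.57·0.05813
      = 0.0255788 + 0.005328 + 0.0331341 = 0.0640409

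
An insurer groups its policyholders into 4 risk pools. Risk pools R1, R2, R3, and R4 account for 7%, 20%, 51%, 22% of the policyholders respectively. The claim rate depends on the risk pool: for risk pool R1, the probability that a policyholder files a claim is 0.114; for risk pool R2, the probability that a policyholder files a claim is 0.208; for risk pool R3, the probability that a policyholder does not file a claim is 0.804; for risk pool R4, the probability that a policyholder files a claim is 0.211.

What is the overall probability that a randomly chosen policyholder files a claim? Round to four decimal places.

P(C|R3) = 1 − 0.804 = 0.196.
Using total probability over the partition,
P(C) = P(C|R1)·P(R1) + P(C|R2)·P(R2) + P(C|R3)·P(R3) + P(C|R4)·P(R4)
      = 0.114·0.07 + 0.208·0.2 + 0.196·0.51 + 0.211·0.22
      = 0.00798 + 0.0416 + 0.09996 + 0.04642 = 0.19596

P(C) ≈ 0.1960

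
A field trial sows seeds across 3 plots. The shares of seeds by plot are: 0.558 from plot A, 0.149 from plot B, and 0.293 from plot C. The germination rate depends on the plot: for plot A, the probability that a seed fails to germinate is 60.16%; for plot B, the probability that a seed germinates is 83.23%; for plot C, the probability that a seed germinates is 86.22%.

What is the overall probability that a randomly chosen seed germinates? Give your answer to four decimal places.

P(G|A) = 1 − 0.6016 = 0.3984.
P(G) = P(G|A)·P(A) + P(G|B)·P(B) + P(G|C)·P(C)
      = 0.3984·0.558 + 0.8323·0.149 + 0.8622·0.293
      = 0.2223072 + 0.1240127 + 0.2526246 = 0.5989445

0.5989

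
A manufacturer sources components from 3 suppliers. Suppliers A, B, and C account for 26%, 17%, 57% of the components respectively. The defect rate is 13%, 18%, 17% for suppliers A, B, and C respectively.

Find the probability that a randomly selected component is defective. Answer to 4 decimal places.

P(D) ≈ 0.1613

P(D) = P(D|A)·P(A) + P(D|B)·P(B) + P(D|C)·P(C)
      = 0.13·0.26 + 0.18·0.17 + 0.17·0.57
      = 0.0338 + 0.0306 + 0.0969 = 0.1613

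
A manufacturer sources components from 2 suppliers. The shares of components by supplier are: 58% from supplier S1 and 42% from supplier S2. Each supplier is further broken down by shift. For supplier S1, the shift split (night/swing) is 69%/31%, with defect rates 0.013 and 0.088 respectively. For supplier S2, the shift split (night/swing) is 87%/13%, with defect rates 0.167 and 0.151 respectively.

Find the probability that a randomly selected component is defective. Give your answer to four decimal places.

P(D|S1) = 0.69·0.013 + 0.31·0.088 = 0.00897 + 0.02728 = 0.03625
P(D|S2) = 0.87·0.167 + 0.13·0.151 = 0.14529 + 0.01963 = 0.16492
By total probability over the outer partition,
P(D) = 0.58·0.03625 + 0.42·0.16492
      = 0.021025 + 0.0692664 = 0.0902914

0.0903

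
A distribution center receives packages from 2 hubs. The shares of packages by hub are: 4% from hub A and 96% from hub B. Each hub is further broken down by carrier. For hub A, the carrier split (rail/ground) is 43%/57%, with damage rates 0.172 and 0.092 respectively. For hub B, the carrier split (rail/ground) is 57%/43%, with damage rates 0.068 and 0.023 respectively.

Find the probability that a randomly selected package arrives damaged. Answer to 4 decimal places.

P(D|A) = 0.43·0.172 + 0.57·0.092 = 0.07396 + 0.05244 = 0.1264
P(D|B) = 0.57·0.068 + 0.43·0.023 = 0.03876 + 0.00989 = 0.04865
Then overall,
P(D) = 0.04·0.1264 + 0.96·0.04865
      = 0.005056 + 0.046704 = 0.05176

0.0518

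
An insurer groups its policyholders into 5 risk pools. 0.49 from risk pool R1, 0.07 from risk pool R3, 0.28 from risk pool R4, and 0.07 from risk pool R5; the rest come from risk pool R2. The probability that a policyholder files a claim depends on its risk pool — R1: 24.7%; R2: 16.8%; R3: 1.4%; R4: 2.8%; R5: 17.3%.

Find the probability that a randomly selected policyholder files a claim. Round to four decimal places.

0.1571

P(R2) = 1 − (0.49 + 0.07 + 0.28 + 0.07) = 0.09.
Summing over the partition,
P(C) = P(C|R1)·P(R1) + P(C|R2)·P(R2) + P(C|R3)·P(R3) + P(C|R4)·P(R4) + P(C|R5)·P(R5)
      = 0.247·0.49 + 0.168·0.09 + 0.014·0.07 + 0.028·0.28 + 0.173·0.07
      = 0.12103 + 0.01512 + 0.00098 + 0.00784 + 0.01211 = 0.15708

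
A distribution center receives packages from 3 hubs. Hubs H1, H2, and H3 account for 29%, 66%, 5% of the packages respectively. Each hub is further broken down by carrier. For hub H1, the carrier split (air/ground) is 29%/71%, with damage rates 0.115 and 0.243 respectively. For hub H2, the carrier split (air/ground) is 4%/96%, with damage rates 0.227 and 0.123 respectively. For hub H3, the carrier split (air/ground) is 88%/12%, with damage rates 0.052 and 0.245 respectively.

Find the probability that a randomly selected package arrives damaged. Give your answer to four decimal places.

0.1474

P(D|H1) = 0.29·0.115 + 0.71·0.243 = 0.03335 + 0.17253 = 0.20588
P(D|H2) = 0.04·0.227 + 0.96·0.123 = 0.00908 + 0.11808 = 0.12716
P(D|H3) = 0.88·0.052 + 0.12·0.245 = 0.04576 + 0.0294 = 0.07516
Then overall,
P(D) = 0.29·0.20588 + 0.66·0.12716 + 0.05·0.07516
      = 0.0597052 + 0.0839256 + 0.003758 = 0.1473888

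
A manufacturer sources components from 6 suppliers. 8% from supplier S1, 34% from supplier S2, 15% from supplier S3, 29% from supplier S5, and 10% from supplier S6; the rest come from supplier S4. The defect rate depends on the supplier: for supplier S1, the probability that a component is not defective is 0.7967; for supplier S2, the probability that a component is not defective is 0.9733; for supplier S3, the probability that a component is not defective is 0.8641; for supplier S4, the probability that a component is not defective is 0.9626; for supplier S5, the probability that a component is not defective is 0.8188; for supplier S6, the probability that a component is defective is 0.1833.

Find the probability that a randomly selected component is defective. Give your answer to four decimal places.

0.1181

P(S4) = 1 − (0.08 + 0.34 + 0.15 + 0.29 + 0.1) = 0.04.
P(D|S1) = 1 − 0.7967 = 0.2033.
P(D|S2) = 1 − 0.9733 = 0.0267.
P(D|S3) = 1 − 0.8641 = 0.1359.
P(D|S4) = 1 − 0.9626 = 0.0374.
P(D|S5) = 1 − 0.8188 = 0.1812.
By the law of total probability,
P(D) = P(D|S1)·P(S1) + P(D|S2)·P(S2) + P(D|S3)·P(S3) + P(D|S4)·P(S4) + P(D|S5)·P(S5) + P(D|S6)·P(S6)
      = 0.2033·0.08 + 0.0267·0.34 + 0.1359·0.15 + 0.0374·0.04 + 0.1812·0.29 + 0.1833·0.1
      = 0.016264 + 0.009078 + 0.020385 + 0.001496 + 0.052548 + 0.01833 = 0.118101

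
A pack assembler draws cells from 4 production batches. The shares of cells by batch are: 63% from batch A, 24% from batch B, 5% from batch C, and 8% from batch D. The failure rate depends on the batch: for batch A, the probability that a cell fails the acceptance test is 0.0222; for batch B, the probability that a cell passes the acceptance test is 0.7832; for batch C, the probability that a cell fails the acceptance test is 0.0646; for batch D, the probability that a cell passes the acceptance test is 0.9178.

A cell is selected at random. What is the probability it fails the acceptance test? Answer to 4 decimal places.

P(F) ≈ 0.0758

P(F|B) = 1 − 0.7832 = 0.2168.
P(F|D) = 1 − 0.9178 = 0.0822.
Summing over the partition,
P(F) = P(F|A)·P(A) + P(F|B)·P(B) + P(F|C)·P(C) + P(F|D)·P(D)
      = 0.0222·0.63 + 0.2168·0.24 + 0.0646·0.05 + 0.0822·0.08
      = 0.013986 + 0.052032 + 0.00323 + 0.006576 = 0.075824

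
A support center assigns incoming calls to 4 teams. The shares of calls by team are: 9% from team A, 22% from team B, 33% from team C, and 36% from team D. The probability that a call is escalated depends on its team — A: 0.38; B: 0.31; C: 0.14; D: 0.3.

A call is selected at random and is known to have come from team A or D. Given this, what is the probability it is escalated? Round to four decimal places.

P(E|S) ≈ 0.3160

Let S = {A, D}.
P(S) = 0.09 + 0.36 = 0.45.
P(E ∩ S) = 0.38·0.09 + 0.3·0.36 = 0.0342 + 0.108 = 0.1422.
P(E | S) = 0.1422 / 0.45 = 0.316000…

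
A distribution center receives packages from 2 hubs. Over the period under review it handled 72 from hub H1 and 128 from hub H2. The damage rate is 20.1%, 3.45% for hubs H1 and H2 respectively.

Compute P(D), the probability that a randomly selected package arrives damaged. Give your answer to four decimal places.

0.0944

Total: 72 + 128 = 200.
P(H1) = 72/200 = 0.36. P(H2) = 128/200 = 0.64.
P(D) = P(D|H1)·P(H1) + P(D|H2)·P(H2)
      = 0.201·0.36 + 0.0345·0.64
      = 0.07236 + 0.02208 = 0.09444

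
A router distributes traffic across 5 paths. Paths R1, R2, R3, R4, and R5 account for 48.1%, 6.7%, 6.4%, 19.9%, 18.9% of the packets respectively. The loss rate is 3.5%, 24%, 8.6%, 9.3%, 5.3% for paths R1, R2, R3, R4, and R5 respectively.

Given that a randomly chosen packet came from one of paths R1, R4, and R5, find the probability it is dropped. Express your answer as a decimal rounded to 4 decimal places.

Let S = {R1, R4, R5}.
P(S) = 0.481 + 0.199 + 0.189 = 0.869.
P(L ∩ S) = 0.035·0.481 + 0.093·0.199 + 0.053·0.189 = 0.016835 + 0.018507 + 0.010017 = 0.045359.
P(L | S) = 0.045359 / 0.869 = 0.052197…

0.0522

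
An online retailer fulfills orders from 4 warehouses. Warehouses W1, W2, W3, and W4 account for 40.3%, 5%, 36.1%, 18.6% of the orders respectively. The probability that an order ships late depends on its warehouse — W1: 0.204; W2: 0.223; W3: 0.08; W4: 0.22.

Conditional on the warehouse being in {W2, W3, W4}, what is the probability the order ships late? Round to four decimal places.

Let S = {W2, W3, W4}.
P(S) = 0.05 + 0.361 + 0.186 = 0.597.
P(L ∩ S) = 0.223·0.05 + 0.08·0.361 + 0.22·0.186 = 0.01115 + 0.02888 + 0.04092 = 0.08095.
P(L | S) = 0.08095 / 0.597 = 0.135595…

0.1356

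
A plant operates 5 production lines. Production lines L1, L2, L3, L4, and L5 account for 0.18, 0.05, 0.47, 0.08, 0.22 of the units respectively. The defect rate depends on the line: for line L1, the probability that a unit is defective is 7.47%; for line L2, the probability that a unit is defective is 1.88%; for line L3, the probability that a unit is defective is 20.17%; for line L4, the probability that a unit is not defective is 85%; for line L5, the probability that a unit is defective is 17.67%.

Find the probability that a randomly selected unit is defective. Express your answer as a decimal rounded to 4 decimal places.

P(D|L4) = 1 − 0.85 = 0.15.
P(D) = P(D|L1)·P(L1) + P(D|L2)·P(L2) + P(D|L3)·P(L3) + P(D|L4)·P(L4) + P(D|L5)·P(L5)
      = 0.0747·0.18 + 0.0188·0.05 + 0.2017·0.47 + 0.15·0.08 + 0.1767·0.22
      = 0.013446 + 0.00094 + 0.094799 + 0.012 + 0.038874 = 0.160059

0.1601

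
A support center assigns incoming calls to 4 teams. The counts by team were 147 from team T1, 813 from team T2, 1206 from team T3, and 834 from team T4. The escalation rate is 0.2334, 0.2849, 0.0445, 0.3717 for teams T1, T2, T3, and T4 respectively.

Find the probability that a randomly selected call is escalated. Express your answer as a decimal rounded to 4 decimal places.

0.2099

Total: 147 + 813 + 1206 + 834 = 3000.
P(T1) = 147/3000 = 0.049. P(T2) = 813/3000 = 0.271. P(T3) = 1206/3000 = 0.402. P(T4) = 834/3000 = 0.278.
P(E) = P(E|T1)·P(T1) + P(E|T2)·P(T2) + P(E|T3)·P(T3) + P(E|T4)·P(T4)
      = 0.2334·0.049 + 0.2849·0.271 + 0.0445·0.402 + 0.3717·0.278
      = 0.0114366 + 0.0772079 + 0.017889 + 0.1033326 = 0.2098661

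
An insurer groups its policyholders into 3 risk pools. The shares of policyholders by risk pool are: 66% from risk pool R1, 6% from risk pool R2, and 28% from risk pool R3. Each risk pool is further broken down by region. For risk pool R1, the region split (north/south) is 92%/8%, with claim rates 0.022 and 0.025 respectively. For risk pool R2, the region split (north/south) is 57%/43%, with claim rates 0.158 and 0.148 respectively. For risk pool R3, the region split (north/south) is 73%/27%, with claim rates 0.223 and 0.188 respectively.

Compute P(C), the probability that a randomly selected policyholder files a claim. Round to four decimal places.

P(C|R1) = 0.92·0.022 + 0.08·0.025 = 0.02024 + 0.002 = 0.02224
P(C|R2) = 0.57·0.158 + 0.43·0.148 = 0.09006 + 0.06364 = 0.1537
P(C|R3) = 0.73·0.223 + 0.27·0.188 = 0.16279 + 0.05076 = 0.21355
By total probability over the outer partition,
P(C) = 0.66·0.02224 + 0.06·0.1537 + 0.28·0.21355
      = 0.0146784 + 0.009222 + 0.059794 = 0.0836944

0.0837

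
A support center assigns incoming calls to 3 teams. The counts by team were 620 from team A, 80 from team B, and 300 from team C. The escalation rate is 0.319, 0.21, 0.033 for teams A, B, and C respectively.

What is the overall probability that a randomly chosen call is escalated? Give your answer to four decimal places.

P(E) ≈ 0.2245

Total: 620 + 80 + 300 = 1000.
P(A) = 620/1000 = 0.62. P(B) = 80/1000 = 0.08. P(C) = 300/1000 = 0.3.
By the law of total probability,
P(E) = P(E|A)·P(A) + P(E|B)·P(B) + P(E|C)·P(C)
      = 0.319·0.62 + 0.21·0.08 + 0.033·0.3
      = 0.19778 + 0.0168 + 0.0099 = 0.22448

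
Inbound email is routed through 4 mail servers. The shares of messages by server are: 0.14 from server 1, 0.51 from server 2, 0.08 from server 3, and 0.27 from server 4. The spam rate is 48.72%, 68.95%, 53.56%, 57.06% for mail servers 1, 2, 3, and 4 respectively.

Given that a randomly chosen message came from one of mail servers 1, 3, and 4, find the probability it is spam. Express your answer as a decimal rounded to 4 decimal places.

Let J = {1, 3, 4}.
P(J) = 0.14 + 0.08 + 0.27 = 0.49.
P(S ∩ J) = 0.4872·0.14 + 0.5356·0.08 + 0.5706·0.27 = 0.068208 + 0.042848 + 0.154062 = 0.265118.
P(S | J) = 0.265118 / 0.49 = 0.541057…

0.5411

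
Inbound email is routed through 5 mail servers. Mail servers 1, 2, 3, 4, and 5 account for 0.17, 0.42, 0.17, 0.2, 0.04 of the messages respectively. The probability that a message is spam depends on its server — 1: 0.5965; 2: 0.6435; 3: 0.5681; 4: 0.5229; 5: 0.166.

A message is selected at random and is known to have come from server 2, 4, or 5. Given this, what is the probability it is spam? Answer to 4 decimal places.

Let J = {2, 4, 5}.
P(J) = 0.42 + 0.2 + 0.04 = 0.66.
P(S ∩ J) = 0.6435·0.42 + 0.5229·0.2 + 0.166·0.04 = 0.27027 + 0.10458 + 0.00664 = 0.38149.
P(S | J) = 0.38149 / 0.66 = 0.578015…

0.5780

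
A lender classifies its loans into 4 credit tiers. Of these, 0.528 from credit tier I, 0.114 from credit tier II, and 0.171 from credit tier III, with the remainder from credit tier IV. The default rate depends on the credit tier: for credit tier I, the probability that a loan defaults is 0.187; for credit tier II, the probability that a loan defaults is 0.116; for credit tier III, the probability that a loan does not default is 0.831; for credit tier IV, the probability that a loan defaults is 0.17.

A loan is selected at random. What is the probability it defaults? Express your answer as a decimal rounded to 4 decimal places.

P(IV) = 1 − (0.528 + 0.114 + 0.171) = 0.187.
P(D|III) = 1 − 0.831 = 0.169.
P(D) = P(D|I)·P(I) + P(D|II)·P(II) + P(D|III)·P(III) + P(D|IV)·P(IV)
      = 0.187·0.528 + 0.116·0.114 + 0.169·0.171 + 0.17·0.187
      = 0.098736 + 0.013224 + 0.028899 + 0.03179 = 0.172649

P(D) ≈ 0.1726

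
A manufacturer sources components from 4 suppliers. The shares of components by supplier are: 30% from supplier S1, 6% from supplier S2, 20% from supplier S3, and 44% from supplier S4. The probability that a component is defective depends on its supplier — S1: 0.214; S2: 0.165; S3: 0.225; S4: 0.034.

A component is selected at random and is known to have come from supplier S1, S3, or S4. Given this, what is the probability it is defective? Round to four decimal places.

P(D|S) ≈ 0.1321

Let S = {S1, S3, S4}.
P(S) = 0.3 + 0.2 + 0.44 = 0.94.
P(D ∩ S) = 0.214·0.3 + 0.225·0.2 + 0.034·0.44 = 0.0642 + 0.045 + 0.01496 = 0.12416.
P(D | S) = 0.12416 / 0.94 = 0.132085…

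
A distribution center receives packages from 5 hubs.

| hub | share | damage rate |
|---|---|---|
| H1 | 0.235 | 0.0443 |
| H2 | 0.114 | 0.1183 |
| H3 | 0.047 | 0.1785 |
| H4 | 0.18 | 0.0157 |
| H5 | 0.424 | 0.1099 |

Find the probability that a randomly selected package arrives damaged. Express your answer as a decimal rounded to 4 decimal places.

Summing over the partition,
P(D) = P(D|H1)·P(H1) + P(D|H2)·P(H2) + P(D|H3)·P(H3) + P(D|H4)·P(H4) + P(D|H5)·P(H5)
      = 0.0443·0.235 + 0.1183·0.114 + 0.1785·0.047 + 0.0157·0.18 + 0.1099·0.424
      = 0.0104105 + 0.0134862 + 0.0083895 + 0.002826 + 0.0465976 = 0.0817098

P(D) ≈ 0.0817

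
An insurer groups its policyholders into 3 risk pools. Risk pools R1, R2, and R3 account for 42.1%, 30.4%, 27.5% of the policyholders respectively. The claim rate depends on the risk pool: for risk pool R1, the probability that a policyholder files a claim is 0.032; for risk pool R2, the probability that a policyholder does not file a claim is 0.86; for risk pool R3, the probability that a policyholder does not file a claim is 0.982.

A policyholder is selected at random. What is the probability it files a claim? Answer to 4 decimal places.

P(C|R2) = 1 − 0.86 = 0.14.
P(C|R3) = 1 − 0.982 = 0.018.
Using total probability over the partition,
P(C) = P(C|R1)·P(R1) + P(C|R2)·P(R2) + P(C|R3)·P(R3)
      = 0.032·0.421 + 0.14·0.304 + 0.018·0.275
      = 0.013472 + 0.04256 + 0.00495 = 0.060982

P(C) ≈ 0.0610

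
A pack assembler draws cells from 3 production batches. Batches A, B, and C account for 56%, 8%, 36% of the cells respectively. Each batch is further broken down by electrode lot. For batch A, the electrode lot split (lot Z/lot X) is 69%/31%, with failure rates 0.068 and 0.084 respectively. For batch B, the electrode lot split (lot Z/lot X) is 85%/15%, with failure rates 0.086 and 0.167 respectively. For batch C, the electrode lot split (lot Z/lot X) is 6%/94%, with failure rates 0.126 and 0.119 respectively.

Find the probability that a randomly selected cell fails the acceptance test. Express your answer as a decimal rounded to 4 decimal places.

P(F|A) = 0.69·0.068 + 0.31·0.084 = 0.04692 + 0.02604 = 0.07296
P(F|B) = 0.85·0.086 + 0.15·0.167 = 0.0731 + 0.02505 = 0.09815
P(F|C) = 0.06·0.126 + 0.94·0.119 = 0.00756 + 0.11186 = 0.11942
Then overall,
P(F) = 0.56·0.07296 + 0.08·0.09815 + 0.36·0.11942
      = 0.0408576 + 0.007852 + 0.0429912 = 0.0917008

P(F) ≈ 0.0917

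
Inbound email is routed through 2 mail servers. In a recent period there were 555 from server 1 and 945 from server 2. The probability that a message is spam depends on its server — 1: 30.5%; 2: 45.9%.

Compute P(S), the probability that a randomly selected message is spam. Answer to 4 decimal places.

Total: 555 + 945 = 1500.
P(1) = 555/1500 = 0.37. P(2) = 945/1500 = 0.63.
By the law of total probability,
P(S) = P(S|1)·P(1) + P(S|2)·P(2)
      = 0.305·0.37 + 0.459·0.63
      = 0.11285 + 0.28917 = 0.40202

P(S) ≈ 0.4020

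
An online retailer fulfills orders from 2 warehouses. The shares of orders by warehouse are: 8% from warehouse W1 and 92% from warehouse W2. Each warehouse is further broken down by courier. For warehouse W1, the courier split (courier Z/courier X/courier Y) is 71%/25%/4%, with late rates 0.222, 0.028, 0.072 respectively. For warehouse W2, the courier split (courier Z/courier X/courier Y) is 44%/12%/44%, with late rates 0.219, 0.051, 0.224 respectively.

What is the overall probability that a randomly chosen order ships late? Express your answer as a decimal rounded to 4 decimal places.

0.1984

P(L|W1) = 0.71·0.222 + 0.25·0.028 + 0.04·0.072 = 0.15762 + 0.007 + 0.00288 = 0.1675
P(L|W2) = 0.44·0.219 + 0.12·0.051 + 0.44·0.224 = 0.09636 + 0.00612 + 0.09856 = 0.20104
Then overall,
P(L) = 0.08·0.1675 + 0.92·0.20104
      = 0.0134 + 0.1849568 = 0.1983568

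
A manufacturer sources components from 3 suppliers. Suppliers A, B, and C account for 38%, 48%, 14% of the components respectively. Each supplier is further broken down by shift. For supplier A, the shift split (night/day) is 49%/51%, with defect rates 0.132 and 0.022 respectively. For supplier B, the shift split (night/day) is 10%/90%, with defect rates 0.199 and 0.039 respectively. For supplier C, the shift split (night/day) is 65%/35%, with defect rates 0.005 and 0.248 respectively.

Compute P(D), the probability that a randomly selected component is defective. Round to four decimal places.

P(D) ≈ 0.0678

P(D|A) = 0.49·0.132 + 0.51·0.022 = 0.06468 + 0.01122 = 0.0759
P(D|B) = 0.1·0.199 + 0.9·0.039 = 0.0199 + 0.0351 = 0.055
P(D|C) = 0.65·0.005 + 0.35·0.248 = 0.00325 + 0.0868 = 0.09005
Then overall,
P(D) = 0.38·0.0759 + 0.48·0.055 + 0.14·0.09005
      = 0.028842 + 0.0264 + 0.012607 = 0.067849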